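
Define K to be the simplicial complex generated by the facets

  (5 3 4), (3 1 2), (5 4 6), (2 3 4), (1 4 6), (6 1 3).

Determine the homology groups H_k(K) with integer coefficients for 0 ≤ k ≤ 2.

H_0 = Z,  H_1 = Z,  H_2 = 0.

We work with the vertex ordering 1 < 2 < 3 < 4 < 5 < 6. The simplices of K, each written with vertices in increasing order, are:

  0-simplices (6): [1], [2], [3], [4], [5], [6]
  1-simplices (12): [1,2], [1,3], [1,4], [1,6], [2,3], [2,4], [3,4], [3,5], [3,6], [4,5], [4,6], [5,6]
  2-simplices (6): [1,2,3], [1,3,6], [1,4,6], [2,3,4], [3,4,5], [4,5,6]

so the chain groups are C_0 ≅ Z^6, C_1 ≅ Z^12, C_2 ≅ Z^6.

Boundary ∂_1: C_1 → C_0 sends each edge [p,q] (with p < q) to q − p. For instance
  ∂[1,3] = [3] − [1].
This gives a 6×12 integer matrix of rank 5; reducing to Smith normal form yields diagonal entries (1,1,1,1,1).

The boundary map ∂_2: C_2 → C_1 acts by ∂[p,q,r] = [q,r] − [p,r] + [p,q]. For instance
  ∂[2,3,4] = [3,4] − [2,4] + [2,3],
  ∂[1,2,3] = [2,3] − [1,3] + [1,2].
The 12×6 boundary matrix has rank 6 and Smith normal form diag(1,1,1,1,1,1).

Computing H_k = (kernel of ∂_k) / (image of ∂_{k+1}):

  H_0: rank C_0 − rank ∂_1 = 6 − 5 = 1, and the invariant factors of ∂_1 are all 1, so H_0 = Z.
  H_1: rank ker ∂_1 − rank ∂_2 = (12 − 5) − 6 = 1, and the invariant factors of ∂_2 are all 1, so H_1 = Z.
  H_2: rank ker ∂_2 − rank ∂_3 = (6 − 6) − 0 = 0, and there is no ∂_3, so H_2 = 0.

(K is a triangulation of the cylinder S^1 x I.)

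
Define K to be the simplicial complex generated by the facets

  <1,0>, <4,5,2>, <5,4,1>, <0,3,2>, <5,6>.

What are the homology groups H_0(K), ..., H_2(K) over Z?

We work with the vertex ordering 0 < 1 < 2 < 3 < 4 < 5 < 6. The simplices of K, each written with vertices in increasing order, are:

  0-simplices (7): [0], [1], [2], [3], [4], [5], [6]
  1-simplices (10): [0,1], [0,2], [0,3], [1,4], [1,5], [2,3], [2,4], [2,5], [4,5], [5,6]
  2-simplices (3): [0,2,3], [1,4,5], [2,4,5]

Hence C_0 ≅ Z^7, C_1 ≅ Z^10, C_2 ≅ Z^3.

Boundary ∂_1: C_1 → C_0 is given by ∂[p,q] = [q] − [p].
As a 7×10 matrix over Z this has rank 6, with invariant factors (1,1,1,1,1,1).

The boundary map ∂_2: C_2 → C_1 acts by ∂[p,q,r] = [q,r] − [p,r] + [p,q]. For instance
  ∂[0,2,3] = [2,3] − [0,3] + [0,2],
  ∂[1,4,5] = [4,5] − [1,5] + [1,4].
The resulting 10×3 matrix has rank 3, and its Smith normal form has invariant factors (1,1,1).

Now H_k = ker ∂_k / im ∂_{k+1}, so:

  H_0: rank C_0 − rank ∂_1 = 7 − 6 = 1, and the invariant factors of ∂_1 are all 1, so H_0 ≅ Z.
  H_1: rank ker ∂_1 − rank ∂_2 = (10 − 6) − 3 = 1, and the invariant factors of ∂_2 are all 1, so H_1 ≅ Z.
  H_2: rank ker ∂_2 − rank ∂_3 = (3 − 3) − 0 = 0, and there is no ∂_3, so H_2 ≅ 0.

H_0 ≅ Z,  H_1 ≅ Z,  H_2 = 0.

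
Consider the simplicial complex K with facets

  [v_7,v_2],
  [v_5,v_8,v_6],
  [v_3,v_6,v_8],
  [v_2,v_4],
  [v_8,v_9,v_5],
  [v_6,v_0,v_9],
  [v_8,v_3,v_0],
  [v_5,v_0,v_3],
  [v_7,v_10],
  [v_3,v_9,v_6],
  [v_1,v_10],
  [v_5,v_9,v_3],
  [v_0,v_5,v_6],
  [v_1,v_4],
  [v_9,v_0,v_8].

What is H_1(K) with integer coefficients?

We work with the vertex ordering v_0 < v_1 < v_2 < v_3 < v_4 < v_5 < v_6 < v_7 < v_8 < v_9 < v_10. The simplices of K, each written with vertices in increasing order, are:

  0-simplices (11): [v_0], [v_1], [v_2], [v_3], [v_4], [v_5], [v_6], [v_7], [v_8], [v_9], [v_10]
  1-simplices (20): (20 of them)
  2-simplices (10): [v_0,v_3,v_5], [v_0,v_3,v_8], [v_0,v_5,v_6], [v_0,v_6,v_9], [v_0,v_8,v_9], [v_3,v_5,v_9], [v_3,v_6,v_8], [v_3,v_6,v_9], [v_5,v_6,v_8], [v_5,v_8,v_9]

Hence C_0 ≅ Z^11, C_1 ≅ Z^20, C_2 ≅ Z^10.

Boundary ∂_1: C_1 → C_0 is given by ∂[p,q] = [q] − [p]. For instance
  ∂[v_0,v_9] = [v_9] − [v_0].
As a 11×20 matrix over Z this has rank 9, with invariant factors (1,1,1,1,1,1,1,1,1).

Boundary ∂_2: C_2 → C_1 maps a triangle to the signed sum of its edges. For instance
  ∂[v_0,v_8,v_9] = [v_8,v_9] − [v_0,v_9] + [v_0,v_8],
  ∂[v_0,v_5,v_6] = [v_5,v_6] − [v_0,v_6] + [v_0,v_5].
As a 20×10 matrix over Z this has rank 10, with invariant factors (1,1,1,1,1,1,1,1,1,2).

From H_k ≅ ker(∂_k) / im(∂_{k+1}) we obtain:

  H_1: rank ker ∂_1 − rank ∂_2 = (20 − 9) − 10 = 1, and ∂_2 has invariant factor 2 > 1, so H_1 ≅ Z ⊕ Z/2Z.

H_1 ≅ Z ⊕ Z/2Z.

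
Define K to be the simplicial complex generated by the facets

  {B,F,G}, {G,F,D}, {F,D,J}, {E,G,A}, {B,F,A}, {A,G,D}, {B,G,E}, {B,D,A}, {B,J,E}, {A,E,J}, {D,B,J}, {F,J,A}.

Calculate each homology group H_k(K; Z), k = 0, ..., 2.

H_0 ≅ Z,  H_1 ≅ Z/2,  H_2 = 0.

Order the vertices as A < B < D < E < F < G < J. Listing each simplex with vertices in this order, K has dimension 2 with simplices:

  0-simplices (7): A, B, D, E, F, G, J
  1-simplices (18): AB, AD, AE, AF, AG, AJ, BD, BE, BF, BG, BJ, DF, DG, DJ, EG, EJ, FG, FJ
  2-simplices (12): ABD, ABF, ADG, AEG, AEJ, AFJ, BDJ, BEG, BEJ, BFG, DFG, DFJ

giving chain groups C_0 ≅ Z^7, C_1 ≅ Z^18, C_2 ≅ Z^12.

Boundary ∂_1: C_1 → C_0 sends each edge [p,q] (with p < q) to q − p. For instance
  ∂BG = G − B.
The 7×18 boundary matrix has rank 6 and Smith normal form diag(1,1,1,1,1,1).

Boundary ∂_2: C_2 → C_1 acts by ∂[p,q,r] = [q,r] − [p,r] + [p,q]. For instance
  ∂ABF = BF − AF + AB,
  ∂AFJ = FJ − AJ + AF.
The resulting 18×12 matrix has rank 12, and its Smith normal form has invariant factors (1,1,1,1,1,1,1,1,1,1,1,2).

Computing H_k = (kernel of ∂_k) / (image of ∂_{k+1}):

  H_0: rank C_0 − rank ∂_1 = 7 − 6 = 1, and the invariant factors of ∂_1 are all 1, so H_0 ≅ Z.
  H_1: rank ker ∂_1 − rank ∂_2 = (18 − 6) − 12 = 0, and ∂_2 has invariant factor 2 > 1, so H_1 ≅ Z/2.
  H_2: rank ker ∂_2 − rank ∂_3 = (12 − 12) − 0 = 0, and there is no ∂_3, so H_2 ≅ 0.

As a check, the Euler characteristic is 7 − 18 + 12 = 1, which agrees with 1 − 0 + 0 = 1.
(K is a triangulation of the real projective plane RP^2.)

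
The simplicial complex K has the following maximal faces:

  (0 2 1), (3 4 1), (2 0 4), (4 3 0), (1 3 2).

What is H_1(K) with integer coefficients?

Order the vertices as 0 < 1 < 2 < 3 < 4. Listing each simplex with vertices in this order, K has dimension 2 with simplices:

  0-simplices (5): [0], [1], [2], [3], [4]
  1-simplices (10): [0,1], [0,2], [0,3], [0,4], [1,2], [1,3], [1,4], [2,3], [2,4], [3,4]
  2-simplices (5): [0,1,2], [0,2,4], [0,3,4], [1,2,3], [1,3,4]

Hence C_0 ≅ Z^5, C_1 ≅ Z^10, C_2 ≅ Z^5.

The boundary map ∂_1: C_1 → C_0 maps an edge to its endpoints' difference, ∂[p,q] = q − p.
As a 5×10 matrix over Z this has rank 4, with invariant factors (1,1,1,1).

Boundary ∂_2: C_2 → C_1 sends each 2-simplex [p,q,r] to [q,r] − [p,r] + [p,q]. For instance
  ∂[0,3,4] = [3,4] − [0,4] + [0,3],
  ∂[1,2,3] = [2,3] − [1,3] + [1,2].
As a 10×5 matrix over Z this has rank 5, with invariant factors (1,1,1,1,1).

Computing H_k = (kernel of ∂_k) / (image of ∂_{k+1}):

  H_1: rank ker ∂_1 − rank ∂_2 = (10 − 4) − 5 = 1, and the invariant factors of ∂_2 are all 1, so H_1 ≅ Z.

H_1 ≅ Z.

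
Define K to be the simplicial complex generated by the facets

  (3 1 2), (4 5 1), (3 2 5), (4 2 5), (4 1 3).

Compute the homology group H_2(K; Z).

H_2 ≅ 0.

K has 5 vertices, 10 edges, 5 triangles.
rank ∂_2 = 5, rank ∂_3 = 0 ⇒ b_2 = 5 − 5 − 0 = 0. So H_2 ≅ 0.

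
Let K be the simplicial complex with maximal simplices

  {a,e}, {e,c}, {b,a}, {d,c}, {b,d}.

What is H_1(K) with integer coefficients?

Fix the vertex order a < b < c < d < e and write every simplex with vertices in increasing order. Then dim K = 1 and the simplices of K are:

  0-simplices (5): a, b, c, d, e
  1-simplices (5): ab, ae, bd, cd, ce

giving chain groups C_0 ≅ Z^5, C_1 ≅ Z^5.

Boundary ∂_1: C_1 → C_0 sends each edge [p,q] (with p < q) to q − p. For instance
  ∂ce = e − c.
This gives a 5×5 integer matrix of rank 4; reducing to Smith normal form yields diagonal entries (1,1,1,1).

Computing H_k = (kernel of ∂_k) / (image of ∂_{k+1}):

  H_1: rank ker ∂_1 − rank ∂_2 = (5 − 4) − 0 = 1, and there is no ∂_2, so H_1 ≅ Z.

H_1 = Z.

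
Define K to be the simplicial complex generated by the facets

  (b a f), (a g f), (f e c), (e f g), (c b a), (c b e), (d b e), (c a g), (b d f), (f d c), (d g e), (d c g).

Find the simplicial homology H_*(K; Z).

K has 7 vertices, 18 edges, 12 triangles.
rank ∂_0 = 0, rank ∂_1 = 6 ⇒ b_0 = 7 − 0 − 6 = 1; all invariant factors of ∂_1 are 1 so no torsion. So H_0 = Z.
rank ∂_1 = 6, rank ∂_2 = 12 ⇒ b_1 = 18 − 6 − 12 = 0; ∂_2 has invariant factor(s) [2] giving torsion. So H_1 = Z/2.
rank ∂_2 = 12, rank ∂_3 = 0 ⇒ b_2 = 12 − 12 − 0 = 0. So H_2 = 0.

H_0 ≅ Z,  H_1 ≅ Z/2,  H_2 = 0.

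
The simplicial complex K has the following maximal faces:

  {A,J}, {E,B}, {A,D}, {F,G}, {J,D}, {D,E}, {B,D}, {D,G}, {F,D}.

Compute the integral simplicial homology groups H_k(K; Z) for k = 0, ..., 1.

We work with the vertex ordering A < B < D < E < F < G < J. The simplices of K, each written with vertices in increasing order, are:

  0-simplices (7): A, B, D, E, F, G, J
  1-simplices (9): AD, AJ, BD, BE, DE, DF, DG, DJ, FG

Hence C_0 ≅ Z^7, C_1 ≅ Z^9.

Boundary ∂_1: C_1 → C_0 is given by ∂[p,q] = [q] − [p].
As a 7×9 matrix over Z this has rank 6, with invariant factors (1,1,1,1,1,1).

Reading off H_k = ker ∂_k / im ∂_{k+1}:

  H_0: rank C_0 − rank ∂_1 = 7 − 6 = 1, and the invariant factors of ∂_1 are all 1, so H_0 ≅ Z.
  H_1: rank ker ∂_1 − rank ∂_2 = (9 − 6) − 0 = 3, and there is no ∂_2, so H_1 ≅ Z^3.

As a check, the Euler characteristic is 7 − 9 = -2, which agrees with 1 − 3 = -2.

H_0 = Z,  H_1 = Z^3.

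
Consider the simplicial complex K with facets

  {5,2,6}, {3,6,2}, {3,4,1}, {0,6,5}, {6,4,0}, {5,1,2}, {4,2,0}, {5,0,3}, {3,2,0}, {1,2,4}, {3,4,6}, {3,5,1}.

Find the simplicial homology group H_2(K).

H_2 = 0.

Fix the vertex order 0 < 1 < 2 < 3 < 4 < 5 < 6 and write every simplex with vertices in increasing order. Then dim K = 2 and the simplices of K are:

  0-simplices (7): [0], [1], [2], [3], [4], [5], [6]
  1-simplices (18): [0,2], [0,3], [0,4], [0,5], [0,6], [1,2], [1,3], [1,4], [1,5], [2,3], [2,4], [2,5], [2,6], [3,4], [3,5], [3,6], [4,6], [5,6]
  2-simplices (12): [0,2,3], [0,2,4], [0,3,5], [0,4,6], [0,5,6], [1,2,4], [1,2,5], [1,3,4], [1,3,5], [2,3,6], [2,5,6], [3,4,6]

Hence C_0 ≅ Z^7, C_1 ≅ Z^18, C_2 ≅ Z^12.

∂_1: C_1 → C_0 is given by ∂[p,q] = [q] − [p].
The resulting 7×18 matrix has rank 6, and its Smith normal form has invariant factors (1,1,1,1,1,1).

∂_2: C_2 → C_1 acts by ∂[p,q,r] = [q,r] − [p,r] + [p,q]. For instance
  ∂[1,3,4] = [3,4] − [1,4] + [1,3],
  ∂[0,4,6] = [4,6] − [0,6] + [0,4].
As a 18×12 matrix over Z this has rank 12, with invariant factors (1,1,1,1,1,1,1,1,1,1,1,2).

Computing H_k = (kernel of ∂_k) / (image of ∂_{k+1}):

  H_2: rank ker ∂_2 − rank ∂_3 = (12 − 12) − 0 = 0, and there is no ∂_3, so H_2 = 0.

(K is a triangulation of the real projective plane RP^2.)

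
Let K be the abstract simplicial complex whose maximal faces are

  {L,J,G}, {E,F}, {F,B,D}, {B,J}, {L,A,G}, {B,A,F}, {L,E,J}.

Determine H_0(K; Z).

Fix the vertex order A < B < D < E < F < G < J < L and write every simplex with vertices in increasing order. Then dim K = 2 and the simplices of K are:

  0-simplices (8): A, B, D, E, F, G, J, L
  1-simplices (14): AB, AF, AG, AL, BD, BF, BJ, DF, EF, EJ, EL, GJ, GL, JL
  2-simplices (5): ABF, AGL, BDF, EJL, GJL

so the chain groups are C_0 ≅ Z^8, C_1 ≅ Z^14, C_2 ≅ Z^5.

∂_1: C_1 → C_0 is given by ∂[p,q] = [q] − [p]. For instance
  ∂BD = D − B.
The resulting 8×14 matrix has rank 7, and its Smith normal form has invariant factors (1,1,1,1,1,1,1).

∂_2: C_2 → C_1 sends each 2-simplex [p,q,r] to [q,r] − [p,r] + [p,q]. For instance
  ∂AGL = GL − AL + AG,
  ∂ABF = BF − AF + AB.
The resulting 14×5 matrix has rank 5, and its Smith normal form has invariant factors (1,1,1,1,1).

Reading off H_k = ker ∂_k / im ∂_{k+1}:

  H_0: rank C_0 − rank ∂_1 = 8 − 7 = 1, and the invariant factors of ∂_1 are all 1, so H_0 = Z.

H_0 ≅ Z.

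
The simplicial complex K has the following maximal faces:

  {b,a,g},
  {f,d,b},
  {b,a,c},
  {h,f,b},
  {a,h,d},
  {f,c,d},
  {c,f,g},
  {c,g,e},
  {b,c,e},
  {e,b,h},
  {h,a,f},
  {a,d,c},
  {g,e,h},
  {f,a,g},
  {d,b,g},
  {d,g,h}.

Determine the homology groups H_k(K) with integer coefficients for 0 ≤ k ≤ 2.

H_0 = Z,  H_1 = Z^2,  H_2 = Z.

Take the total order a < b < c < d < e < f < g < h on the vertex set. Then K (dimension 2) consists of the simplices:

  0-simplices (8): a, b, c, d, e, f, g, h
  1-simplices (24): ab, ac, ad, af, ag, ah, bc, bd, be, bf, bg, bh, cd, ce, cf, cg, df, dg, dh, eg, eh, fg, fh, gh
  2-simplices (16): abc, abg, acd, adh, afg, afh, bce, bdf, bdg, beh, bfh, cdf, ceg, cfg, dgh, egh

so the chain groups are C_0 ≅ Z^8, C_1 ≅ Z^24, C_2 ≅ Z^16.

Boundary ∂_1: C_1 → C_0 is given by ∂[p,q] = [q] − [p].
The resulting 8×24 matrix has rank 7, and its Smith normal form has invariant factors (1,1,1,1,1,1,1).

∂_2: C_2 → C_1 acts by ∂[p,q,r] = [q,r] − [p,r] + [p,q]. For instance
  ∂ceg = eg − cg + ce,
  ∂bfh = fh − bh + bf.
The 24×16 boundary matrix has rank 15 and Smith normal form diag(1,1,1,1,1,1,1,1,1,1,1,1,1,1,1).

From H_k ≅ ker(∂_k) / im(∂_{k+1}) we obtain:

  H_0: rank C_0 − rank ∂_1 = 8 − 7 = 1, and the invariant factors of ∂_1 are all 1, so H_0 ≅ Z.
  H_1: rank ker ∂_1 − rank ∂_2 = (24 − 7) − 15 = 2, and the invariant factors of ∂_2 are all 1, so H_1 ≅ Z^2.
  H_2: rank ker ∂_2 − rank ∂_3 = (16 − 15) − 0 = 1, and there is no ∂_3, so H_2 ≅ Z.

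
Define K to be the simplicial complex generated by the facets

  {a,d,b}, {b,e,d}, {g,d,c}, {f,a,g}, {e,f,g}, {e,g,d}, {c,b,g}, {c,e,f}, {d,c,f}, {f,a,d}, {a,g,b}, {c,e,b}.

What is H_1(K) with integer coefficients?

H_1 ≅ Z/2.

K has 7 vertices, 18 edges, 12 triangles.
rank ∂_1 = 6, rank ∂_2 = 12 ⇒ b_1 = 18 − 6 − 12 = 0; ∂_2 has invariant factor(s) [2] giving torsion. So H_1 = Z/2.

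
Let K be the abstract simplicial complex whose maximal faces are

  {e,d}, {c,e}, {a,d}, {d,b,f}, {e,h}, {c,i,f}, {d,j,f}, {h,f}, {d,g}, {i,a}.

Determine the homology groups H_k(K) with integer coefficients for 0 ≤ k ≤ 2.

K has 10 vertices, 15 edges, 3 triangles.
rank ∂_0 = 0, rank ∂_1 = 9 ⇒ b_0 = 10 − 0 − 9 = 1; all invariant factors of ∂_1 are 1 so no torsion. So H_0 ≅ Z.
rank ∂_1 = 9, rank ∂_2 = 3 ⇒ b_1 = 15 − 9 − 3 = 3; all invariant factors of ∂_2 are 1 so no torsion. So H_1 ≅ Z^3.
rank ∂_2 = 3, rank ∂_3 = 0 ⇒ b_2 = 3 − 3 − 0 = 0. So H_2 ≅ 0.

H_0 ≅ Z,  H_1 ≅ Z^3,  H_2 = 0.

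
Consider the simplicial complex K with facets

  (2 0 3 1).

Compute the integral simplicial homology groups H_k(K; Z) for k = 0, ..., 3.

H_0 ≅ Z,  H_1 = 0,  H_2 = 0,  H_3 = 0.

K has 4 vertices, 6 edges, 4 triangles, 1 3-simplex.
rank ∂_0 = 0, rank ∂_1 = 3 ⇒ b_0 = 4 − 0 − 3 = 1; all invariant factors of ∂_1 are 1 so no torsion. So H_0 = Z.
rank ∂_1 = 3, rank ∂_2 = 3 ⇒ b_1 = 6 − 3 − 3 = 0; all invariant factors of ∂_2 are 1 so no torsion. So H_1 = 0.
rank ∂_2 = 3, rank ∂_3 = 1 ⇒ b_2 = 4 − 3 − 1 = 0; all invariant factors of ∂_3 are 1 so no torsion. So H_2 = 0.
rank ∂_3 = 1, rank ∂_4 = 0 ⇒ b_3 = 1 − 1 − 0 = 0. So H_3 = 0.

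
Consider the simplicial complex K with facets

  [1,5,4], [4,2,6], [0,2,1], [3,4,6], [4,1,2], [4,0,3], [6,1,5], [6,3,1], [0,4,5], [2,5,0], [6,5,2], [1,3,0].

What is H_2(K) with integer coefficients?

We work with the vertex ordering 0 < 1 < 2 < 3 < 4 < 5 < 6. The simplices of K, each written with vertices in increasing order, are:

  0-simplices (7): [0], [1], [2], [3], [4], [5], [6]
  1-simplices (18): [0,1], [0,2], [0,3], [0,4], [0,5], [1,2], [1,3], [1,4], [1,5], [1,6], [2,4], [2,5], [2,6], [3,4], [3,6], [4,5], [4,6], [5,6]
  2-simplices (12): [0,1,2], [0,1,3], [0,2,5], [0,3,4], [0,4,5], [1,2,4], [1,3,6], [1,4,5], [1,5,6], [2,4,6], [2,5,6], [3,4,6]

giving chain groups C_0 ≅ Z^7, C_1 ≅ Z^18, C_2 ≅ Z^12.

The boundary map ∂_1: C_1 → C_0 maps an edge to its endpoints' difference, ∂[p,q] = q − p.
This gives a 7×18 integer matrix of rank 6; reducing to Smith normal form yields diagonal entries (1,1,1,1,1,1).

∂_2: C_2 → C_1 acts by ∂[p,q,r] = [q,r] − [p,r] + [p,q]. For instance
  ∂[0,2,5] = [2,5] − [0,5] + [0,2],
  ∂[2,5,6] = [5,6] − [2,6] + [2,5].
As a 18×12 matrix over Z this has rank 12, with invariant factors (1,1,1,1,1,1,1,1,1,1,1,2).

Now H_k = ker ∂_k / im ∂_{k+1}, so:

  H_2: rank ker ∂_2 − rank ∂_3 = (12 − 12) − 0 = 0, and there is no ∂_3, so H_2 = 0.

(K is a triangulation of the real projective plane RP^2.)

H_2 = 0.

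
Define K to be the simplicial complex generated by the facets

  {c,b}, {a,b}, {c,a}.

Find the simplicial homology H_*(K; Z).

Fix the vertex order a < b < c and write every simplex with vertices in increasing order. Then dim K = 1 and the simplices of K are:

  0-simplices (3): a, b, c
  1-simplices (3): ab, ac, bc

so the chain groups are C_0 ≅ Z^3, C_1 ≅ Z^3.

∂_1: C_1 → C_0 maps an edge to its endpoints' difference, ∂[p,q] = q − p. For instance
  ∂ab = b − a.
The resulting 3×3 matrix has rank 2, and its Smith normal form has invariant factors (1,1).

From H_k ≅ ker(∂_k) / im(∂_{k+1}) we obtain:

  H_0: rank C_0 − rank ∂_1 = 3 − 2 = 1, and the invariant factors of ∂_1 are all 1, so H_0 = Z.
  H_1: rank ker ∂_1 − rank ∂_2 = (3 − 2) − 0 = 1, and there is no ∂_2, so H_1 = Z.

As a check, the Euler characteristic is 3 − 3 = 0, which agrees with 1 − 1 = 0.

H_0 = Z,  H_1 = Z.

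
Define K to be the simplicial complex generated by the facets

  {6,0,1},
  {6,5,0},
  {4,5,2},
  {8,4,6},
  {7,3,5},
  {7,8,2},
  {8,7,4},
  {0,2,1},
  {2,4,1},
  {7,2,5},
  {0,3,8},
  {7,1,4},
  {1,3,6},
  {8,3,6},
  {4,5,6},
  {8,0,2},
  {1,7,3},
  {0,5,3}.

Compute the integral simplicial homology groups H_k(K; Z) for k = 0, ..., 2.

H_0 ≅ Z,  H_1 ≅ Z ⊕ Z/2Z,  H_2 = 0.

Order the vertices as 0 < 1 < 2 < 3 < 4 < 5 < 6 < 7 < 8. Listing each simplex with vertices in this order, K has dimension 2 with simplices:

  0-simplices (9): [0], [1], [2], [3], [4], [5], [6], [7], [8]
  1-simplices (27): (27 of them)
  2-simplices (18): [0,1,2], [0,1,6], [0,2,8], [0,3,5], [0,3,8], [0,5,6], [1,2,4], [1,3,6], [1,3,7], [1,4,7], [2,4,5], [2,5,7], [2,7,8], [3,5,7], [3,6,8], [4,5,6], [4,6,8], [4,7,8]

giving chain groups C_0 ≅ Z^9, C_1 ≅ Z^27, C_2 ≅ Z^18.

Boundary ∂_1: C_1 → C_0 sends each edge [p,q] (with p < q) to q − p. For instance
  ∂[2,5] = [5] − [2].
The 9×27 boundary matrix has rank 8 and Smith normal form diag(1,1,1,1,1,1,1,1).

∂_2: C_2 → C_1 sends each 2-simplex [p,q,r] to [q,r] − [p,r] + [p,q]. For instance
  ∂[3,5,7] = [5,7] − [3,7] + [3,5],
  ∂[2,7,8] = [7,8] − [2,8] + [2,7].
This gives a 27×18 integer matrix of rank 18; reducing to Smith normal form yields diagonal entries (1,1,1,1,1,1,1,1,1,1,1,1,1,1,1,1,1,2).

From H_k ≅ ker(∂_k) / im(∂_{k+1}) we obtain:

  H_0: rank C_0 − rank ∂_1 = 9 − 8 = 1, and the invariant factors of ∂_1 are all 1, so H_0 = Z.
  H_1: rank ker ∂_1 − rank ∂_2 = (27 − 8) − 18 = 1, and ∂_2 has invariant factor 2 > 1, so H_1 = Z ⊕ Z/2Z.
  H_2: rank ker ∂_2 − rank ∂_3 = (18 − 18) − 0 = 0, and there is no ∂_3, so H_2 = 0.

As a check, the Euler characteristic is 9 − 27 + 18 = 0, which agrees with 1 − 1 + 0 = 0.
(K is a triangulation of the Klein bottle.)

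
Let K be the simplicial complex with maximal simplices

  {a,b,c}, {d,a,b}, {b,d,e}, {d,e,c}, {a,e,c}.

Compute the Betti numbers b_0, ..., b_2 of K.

Order the vertices as a < b < c < d < e. Listing each simplex with vertices in this order, K has dimension 2 with simplices:

  0-simplices (5): a, b, c, d, e
  1-simplices (10): ab, ac, ad, ae, bc, bd, be, cd, ce, de
  2-simplices (5): abc, abd, ace, bde, cde

so the chain groups are C_0 ≅ Z^5, C_1 ≅ Z^10, C_2 ≅ Z^5.

Boundary ∂_1: C_1 → C_0 maps an edge to its endpoints' difference, ∂[p,q] = q − p. For instance
  ∂ce = e − c.
The 5×10 boundary matrix has rank 4 and Smith normal form diag(1,1,1,1).

∂_2: C_2 → C_1 maps a triangle to the signed sum of its edges. For instance
  ∂ace = ce − ae + ac,
  ∂bde = de − be + bd.
This gives a 10×5 integer matrix of rank 5; reducing to Smith normal form yields diagonal entries (1,1,1,1,1).

Now H_k = ker ∂_k / im ∂_{k+1}, so:

  H_0: rank C_0 − rank ∂_1 = 5 − 4 = 1, and the invariant factors of ∂_1 are all 1, so H_0 ≅ Z.
  H_1: rank ker ∂_1 − rank ∂_2 = (10 − 4) − 5 = 1, and the invariant factors of ∂_2 are all 1, so H_1 ≅ Z.
  H_2: rank ker ∂_2 − rank ∂_3 = (5 − 5) − 0 = 0, and there is no ∂_3, so H_2 ≅ 0.

(K is a triangulation of the Möbius band.)

Hence the Betti numbers are b_0 = 1, b_1 = 1, b_2 = 0.

b_0 = 1, b_1 = 1, b_2 = 0.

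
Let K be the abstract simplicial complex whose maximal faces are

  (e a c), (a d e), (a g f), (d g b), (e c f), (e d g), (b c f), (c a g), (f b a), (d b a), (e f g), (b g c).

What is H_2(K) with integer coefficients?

Order the vertices as a < b < c < d < e < f < g. Listing each simplex with vertices in this order, K has dimension 2 with simplices:

  0-simplices (7): a, b, c, d, e, f, g
  1-simplices (18): ab, ac, ad, ae, af, ag, bc, bd, bf, bg, ce, cf, cg, de, dg, ef, eg, fg
  2-simplices (12): abd, abf, ace, acg, ade, afg, bcf, bcg, bdg, cef, deg, efg

Hence C_0 ≅ Z^7, C_1 ≅ Z^18, C_2 ≅ Z^12.

∂_1: C_1 → C_0 is given by ∂[p,q] = [q] − [p]. For instance
  ∂bf = f − b.
The 7×18 boundary matrix has rank 6 and Smith normal form diag(1,1,1,1,1,1).

The boundary map ∂_2: C_2 → C_1 maps a triangle to the signed sum of its edges. For instance
  ∂cef = ef − cf + ce,
  ∂bdg = dg − bg + bd.
The 18×12 boundary matrix has rank 12 and Smith normal form diag(1,1,1,1,1,1,1,1,1,1,1,2).

Computing H_k = (kernel of ∂_k) / (image of ∂_{k+1}):

  H_2: rank ker ∂_2 − rank ∂_3 = (12 − 12) − 0 = 0, and there is no ∂_3, so H_2 = 0.

H_2 ≅ 0.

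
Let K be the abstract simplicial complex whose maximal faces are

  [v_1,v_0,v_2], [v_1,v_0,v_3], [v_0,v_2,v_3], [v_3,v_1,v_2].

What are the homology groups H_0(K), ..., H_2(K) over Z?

Take the total order v_0 < v_1 < v_2 < v_3 on the vertex set. Then K (dimension 2) consists of the simplices:

  0-simplices (4): [v_0], [v_1], [v_2], [v_3]
  1-simplices (6): [v_0,v_1], [v_0,v_2], [v_0,v_3], [v_1,v_2], [v_1,v_3], [v_2,v_3]
  2-simplices (4): [v_0,v_1,v_2], [v_0,v_1,v_3], [v_0,v_2,v_3], [v_1,v_2,v_3]

Hence C_0 ≅ Z^4, C_1 ≅ Z^6, C_2 ≅ Z^4.

Boundary ∂_1: C_1 → C_0 sends each edge [p,q] (with p < q) to q − p. For instance
  ∂[v_0,v_1] = [v_1] − [v_0].
The resulting 4×6 matrix has rank 3, and its Smith normal form has invariant factors (1,1,1).

∂_2: C_2 → C_1 sends each 2-simplex [p,q,r] to [q,r] − [p,r] + [p,q]. For instance
  ∂[v_0,v_1,v_2] = [v_1,v_2] − [v_0,v_2] + [v_0,v_1],
  ∂[v_0,v_2,v_3] = [v_2,v_3] − [v_0,v_3] + [v_0,v_2].
As a 6×4 matrix over Z this has rank 3, with invariant factors (1,1,1).

From H_k ≅ ker(∂_k) / im(∂_{k+1}) we obtain:

  H_0: rank C_0 − rank ∂_1 = 4 − 3 = 1, and the invariant factors of ∂_1 are all 1, so H_0 = Z.
  H_1: rank ker ∂_1 − rank ∂_2 = (6 − 3) − 3 = 0, and the invariant factors of ∂_2 are all 1, so H_1 = 0.
  H_2: rank ker ∂_2 − rank ∂_3 = (4 − 3) − 0 = 1, and there is no ∂_3, so H_2 = Z.

(K is a triangulation of the 2-sphere S^2.)

H_0 ≅ Z,  H_1 = 0,  H_2 ≅ Z.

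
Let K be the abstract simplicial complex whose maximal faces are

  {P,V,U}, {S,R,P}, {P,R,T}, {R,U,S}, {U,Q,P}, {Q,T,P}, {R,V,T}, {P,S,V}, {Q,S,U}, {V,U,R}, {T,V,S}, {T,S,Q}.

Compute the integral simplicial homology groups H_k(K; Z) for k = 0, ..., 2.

Order the vertices as P < Q < R < S < T < U < V. Listing each simplex with vertices in this order, K has dimension 2 with simplices:

  0-simplices (7): P, Q, R, S, T, U, V
  1-simplices (18): PQ, PR, PS, PT, PU, PV, QS, QT, QU, RS, RT, RU, RV, ST, SU, SV, TV, UV
  2-simplices (12): PQT, PQU, PRS, PRT, PSV, PUV, QST, QSU, RSU, RTV, RUV, STV

giving chain groups C_0 ≅ Z^7, C_1 ≅ Z^18, C_2 ≅ Z^12.

The boundary map ∂_1: C_1 → C_0 sends each edge [p,q] (with p < q) to q − p.
This gives a 7×18 integer matrix of rank 6; reducing to Smith normal form yields diagonal entries (1,1,1,1,1,1).

Boundary ∂_2: C_2 → C_1 sends each 2-simplex [p,q,r] to [q,r] − [p,r] + [p,q]. For instance
  ∂PUV = UV − PV + PU,
  ∂QST = ST − QT + QS.
The resulting 18×12 matrix has rank 12, and its Smith normal form has invariant factors (1,1,1,1,1,1,1,1,1,1,1,2).

Reading off H_k = ker ∂_k / im ∂_{k+1}:

  H_0: rank C_0 − rank ∂_1 = 7 − 6 = 1, and the invariant factors of ∂_1 are all 1, so H_0 = Z.
  H_1: rank ker ∂_1 − rank ∂_2 = (18 − 6) − 12 = 0, and ∂_2 has invariant factor 2 > 1, so H_1 = Z/2Z.
  H_2: rank ker ∂_2 − rank ∂_3 = (12 − 12) − 0 = 0, and there is no ∂_3, so H_2 = 0.

As a check, the Euler characteristic is 7 − 18 + 12 = 1, which agrees with 1 − 0 + 0 = 1.

H_0 ≅ Z,  H_1 ≅ Z/2Z,  H_2 = 0.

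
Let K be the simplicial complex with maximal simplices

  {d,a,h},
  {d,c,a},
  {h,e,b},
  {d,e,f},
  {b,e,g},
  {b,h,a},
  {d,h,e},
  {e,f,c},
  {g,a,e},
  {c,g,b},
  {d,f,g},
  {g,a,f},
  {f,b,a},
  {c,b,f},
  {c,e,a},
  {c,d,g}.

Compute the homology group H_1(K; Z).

Take the total order a < b < c < d < e < f < g < h on the vertex set. Then K (dimension 2) consists of the simplices:

  0-simplices (8): a, b, c, d, e, f, g, h
  1-simplices (24): ab, ac, ad, ae, af, ag, ah, bc, be, bf, bg, bh, cd, ce, cf, cg, de, df, dg, dh, ef, eg, eh, fg
  2-simplices (16): abf, abh, acd, ace, adh, aeg, afg, bcf, bcg, beg, beh, cdg, cef, def, deh, dfg

giving chain groups C_0 ≅ Z^8, C_1 ≅ Z^24, C_2 ≅ Z^16.

∂_1: C_1 → C_0 sends each edge [p,q] (with p < q) to q − p. For instance
  ∂ae = e − a.
The resulting 8×24 matrix has rank 7, and its Smith normal form has invariant factors (1,1,1,1,1,1,1).

The boundary map ∂_2: C_2 → C_1 acts by ∂[p,q,r] = [q,r] − [p,r] + [p,q]. For instance
  ∂acd = cd − ad + ac,
  ∂bcf = cf − bf + bc.
The resulting 24×16 matrix has rank 15, and its Smith normal form has invariant factors (1,1,1,1,1,1,1,1,1,1,1,1,1,1,1).

Computing H_k = (kernel of ∂_k) / (image of ∂_{k+1}):

  H_1: rank ker ∂_1 − rank ∂_2 = (24 − 7) − 15 = 2, and the invariant factors of ∂_2 are all 1, so H_1 = Z^2.

H_1 = Z^2.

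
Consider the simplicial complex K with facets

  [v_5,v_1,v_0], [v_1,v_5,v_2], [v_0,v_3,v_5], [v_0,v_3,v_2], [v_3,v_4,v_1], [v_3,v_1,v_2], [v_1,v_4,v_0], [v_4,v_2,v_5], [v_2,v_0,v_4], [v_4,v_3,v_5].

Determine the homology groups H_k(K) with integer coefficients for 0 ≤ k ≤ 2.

H_0 = Z,  H_1 = Z/2Z,  H_2 = 0.

Fix the vertex order v_0 < v_1 < v_2 < v_3 < v_4 < v_5 and write every simplex with vertices in increasing order. Then dim K = 2 and the simplices of K are:

  0-simplices (6): [v_0], [v_1], [v_2], [v_3], [v_4], [v_5]
  1-simplices (15): (15 of them)
  2-simplices (10): [v_0,v_1,v_4], [v_0,v_1,v_5], [v_0,v_2,v_3], [v_0,v_2,v_4], [v_0,v_3,v_5], [v_1,v_2,v_3], [v_1,v_2,v_5], [v_1,v_3,v_4], [v_2,v_4,v_5], [v_3,v_4,v_5]

Hence C_0 ≅ Z^6, C_1 ≅ Z^15, C_2 ≅ Z^10.

∂_1: C_1 → C_0 maps an edge to its endpoints' difference, ∂[p,q] = q − p. For instance
  ∂[v_2,v_3] = [v_3] − [v_2].
The resulting 6×15 matrix has rank 5, and its Smith normal form has invariant factors (1,1,1,1,1).

The boundary map ∂_2: C_2 → C_1 sends each 2-simplex [p,q,r] to [q,r] − [p,r] + [p,q]. For instance
  ∂[v_1,v_3,v_4] = [v_3,v_4] − [v_1,v_4] + [v_1,v_3],
  ∂[v_1,v_2,v_5] = [v_2,v_5] − [v_1,v_5] + [v_1,v_2].
As a 15×10 matrix over Z this has rank 10, with invariant factors (1,1,1,1,1,1,1,1,1,2).

Reading off H_k = ker ∂_k / im ∂_{k+1}:

  H_0: rank C_0 − rank ∂_1 = 6 − 5 = 1, and the invariant factors of ∂_1 are all 1, so H_0 = Z.
  H_1: rank ker ∂_1 − rank ∂_2 = (15 − 5) − 10 = 0, and ∂_2 has invariant factor 2 > 1, so H_1 = Z/2Z.
  H_2: rank ker ∂_2 − rank ∂_3 = (10 − 10) − 0 = 0, and there is no ∂_3, so H_2 = 0.

As a check, the Euler characteristic is 6 − 15 + 10 = 1, which agrees with 1 − 0 + 0 = 1.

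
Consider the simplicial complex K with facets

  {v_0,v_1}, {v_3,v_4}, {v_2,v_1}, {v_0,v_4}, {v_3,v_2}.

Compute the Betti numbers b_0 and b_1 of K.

b_0 = 1, b_1 = 1.

We work with the vertex ordering v_0 < v_1 < v_2 < v_3 < v_4. The simplices of K, each written with vertices in increasing order, are:

  0-simplices (5): [v_0], [v_1], [v_2], [v_3], [v_4]
  1-simplices (5): [v_0,v_1], [v_0,v_4], [v_1,v_2], [v_2,v_3], [v_3,v_4]

so the chain groups are C_0 ≅ Z^5, C_1 ≅ Z^5.

∂_1: C_1 → C_0 maps an edge to its endpoints' difference, ∂[p,q] = q − p.
As a 5×5 matrix over Z this has rank 4, with invariant factors (1,1,1,1).

From H_k ≅ ker(∂_k) / im(∂_{k+1}) we obtain:

  H_0: rank C_0 − rank ∂_1 = 5 − 4 = 1, and the invariant factors of ∂_1 are all 1, so H_0 = Z.
  H_1: rank ker ∂_1 − rank ∂_2 = (5 − 4) − 0 = 1, and there is no ∂_2, so H_1 = Z.

Hence the Betti numbers are b_0 = 1, b_1 = 1.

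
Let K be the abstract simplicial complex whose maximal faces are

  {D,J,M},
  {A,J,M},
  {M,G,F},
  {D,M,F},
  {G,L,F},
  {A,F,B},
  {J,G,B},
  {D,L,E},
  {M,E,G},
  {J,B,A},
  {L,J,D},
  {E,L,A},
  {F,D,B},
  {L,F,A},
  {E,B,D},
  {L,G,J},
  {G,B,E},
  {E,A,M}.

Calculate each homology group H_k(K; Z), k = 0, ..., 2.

Fix the vertex order A < B < D < E < F < G < J < L < M and write every simplex with vertices in increasing order. Then dim K = 2 and the simplices of K are:

  0-simplices (9): A, B, D, E, F, G, J, L, M
  1-simplices (27): AB, AE, AF, AJ, AL, AM, BD, BE, BF, BG, BJ, DE, DF, DJ, DL, DM, EG, EL, EM, FG, FL, FM, GJ, GL, GM, JL, JM
  2-simplices (18): ABF, ABJ, AEL, AEM, AFL, AJM, BDE, BDF, BEG, BGJ, DEL, DFM, DJL, DJM, EGM, FGL, FGM, GJL

giving chain groups C_0 ≅ Z^9, C_1 ≅ Z^27, C_2 ≅ Z^18.

∂_1: C_1 → C_0 is given by ∂[p,q] = [q] − [p]. For instance
  ∂AB = B − A.
The resulting 9×27 matrix has rank 8, and its Smith normal form has invariant factors (1,1,1,1,1,1,1,1).

The boundary map ∂_2: C_2 → C_1 maps a triangle to the signed sum of its edges. For instance
  ∂EGM = GM − EM + EG,
  ∂AEM = EM − AM + AE.
This gives a 27×18 integer matrix of rank 17; reducing to Smith normal form yields diagonal entries (1,1,1,1,1,1,1,1,1,1,1,1,1,1,1,1,1).

Now H_k = ker ∂_k / im ∂_{k+1}, so:

  H_0: rank C_0 − rank ∂_1 = 9 − 8 = 1, and the invariant factors of ∂_1 are all 1, so H_0 ≅ Z.
  H_1: rank ker ∂_1 − rank ∂_2 = (27 − 8) − 17 = 2, and the invariant factors of ∂_2 are all 1, so H_1 ≅ Z^2.
  H_2: rank ker ∂_2 − rank ∂_3 = (18 − 17) − 0 = 1, and there is no ∂_3, so H_2 ≅ Z.

H_0 = Z,  H_1 = Z^2,  H_2 = Z.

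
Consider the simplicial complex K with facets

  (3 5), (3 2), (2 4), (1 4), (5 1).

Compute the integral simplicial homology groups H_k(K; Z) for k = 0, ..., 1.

We work with the vertex ordering 1 < 2 < 3 < 4 < 5. The simplices of K, each written with vertices in increasing order, are:

  0-simplices (5): [1], [2], [3], [4], [5]
  1-simplices (5): [1,4], [1,5], [2,3], [2,4], [3,5]

so the chain groups are C_0 ≅ Z^5, C_1 ≅ Z^5.

∂_1: C_1 → C_0 is given by ∂[p,q] = [q] − [p]. For instance
  ∂[2,4] = [4] − [2].
The resulting 5×5 matrix has rank 4, and its Smith normal form has invariant factors (1,1,1,1).

Now H_k = ker ∂_k / im ∂_{k+1}, so:

  H_0: rank C_0 − rank ∂_1 = 5 − 4 = 1, and the invariant factors of ∂_1 are all 1, so H_0 ≅ Z.
  H_1: rank ker ∂_1 − rank ∂_2 = (5 − 4) − 0 = 1, and there is no ∂_2, so H_1 ≅ Z.

(K is a triangulation of the circle S^1.)

H_0 ≅ Z,  H_1 ≅ Z.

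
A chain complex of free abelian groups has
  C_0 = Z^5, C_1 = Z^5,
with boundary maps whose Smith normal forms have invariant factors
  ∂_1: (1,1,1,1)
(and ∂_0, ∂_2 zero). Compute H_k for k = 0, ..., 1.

H_0 ≅ Z,  H_1 ≅ Z.

H_0: b_0 = 5 − 0 − 4 = 1; torsion from ∂_1 factors > 1: none. So H_0 ≅ Z.
H_1: b_1 = 5 − 4 − 0 = 1; torsion from ∂_2 factors > 1: none. So H_1 ≅ Z.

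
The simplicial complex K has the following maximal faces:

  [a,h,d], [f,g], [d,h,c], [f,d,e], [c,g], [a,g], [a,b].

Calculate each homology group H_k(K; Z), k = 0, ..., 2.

H_0 = Z,  H_1 = Z^2,  H_2 = 0.

Fix the vertex order a < b < c < d < e < f < g < h and write every simplex with vertices in increasing order. Then dim K = 2 and the simplices of K are:

  0-simplices (8): a, b, c, d, e, f, g, h
  1-simplices (12): ab, ad, ag, ah, cd, cg, ch, de, df, dh, ef, fg
  2-simplices (3): adh, cdh, def

so the chain groups are C_0 ≅ Z^8, C_1 ≅ Z^12, C_2 ≅ Z^3.

∂_1: C_1 → C_0 is given by ∂[p,q] = [q] − [p].
This gives a 8×12 integer matrix of rank 7; reducing to Smith normal form yields diagonal entries (1,1,1,1,1,1,1).

∂_2: C_2 → C_1 acts by ∂[p,q,r] = [q,r] − [p,r] + [p,q]. For instance
  ∂def = ef − df + de,
  ∂cdh = dh − ch + cd.
As a 12×3 matrix over Z this has rank 3, with invariant factors (1,1,1).

From H_k ≅ ker(∂_k) / im(∂_{k+1}) we obtain:

  H_0: rank C_0 − rank ∂_1 = 8 − 7 = 1, and the invariant factors of ∂_1 are all 1, so H_0 ≅ Z.
  H_1: rank ker ∂_1 − rank ∂_2 = (12 − 7) − 3 = 2, and the invariant factors of ∂_2 are all 1, so H_1 ≅ Z^2.
  H_2: rank ker ∂_2 − rank ∂_3 = (3 − 3) − 0 = 0, and there is no ∂_3, so H_2 ≅ 0.

As a check, the Euler characteristic is 8 − 12 + 3 = -1, which agrees with 1 − 2 + 0 = -1.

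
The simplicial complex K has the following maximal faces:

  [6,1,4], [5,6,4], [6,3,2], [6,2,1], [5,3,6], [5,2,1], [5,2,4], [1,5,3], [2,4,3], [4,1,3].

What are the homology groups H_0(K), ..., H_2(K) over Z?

Order the vertices as 1 < 2 < 3 < 4 < 5 < 6. Listing each simplex with vertices in this order, K has dimension 2 with simplices:

  0-simplices (6): [1], [2], [3], [4], [5], [6]
  1-simplices (15): [1,2], [1,3], [1,4], [1,5], [1,6], [2,3], [2,4], [2,5], [2,6], [3,4], [3,5], [3,6], [4,5], [4,6], [5,6]
  2-simplices (10): [1,2,5], [1,2,6], [1,3,4], [1,3,5], [1,4,6], [2,3,4], [2,3,6], [2,4,5], [3,5,6], [4,5,6]

so the chain groups are C_0 ≅ Z^6, C_1 ≅ Z^15, C_2 ≅ Z^10.

Boundary ∂_1: C_1 → C_0 sends each edge [p,q] (with p < q) to q − p. For instance
  ∂[1,2] = [2] − [1].
As a 6×15 matrix over Z this has rank 5, with invariant factors (1,1,1,1,1).

The boundary map ∂_2: C_2 → C_1 acts by ∂[p,q,r] = [q,r] − [p,r] + [p,q]. For instance
  ∂[2,3,6] = [3,6] − [2,6] + [2,3],
  ∂[1,2,5] = [2,5] − [1,5] + [1,2].
As a 15×10 matrix over Z this has rank 10, with invariant factors (1,1,1,1,1,1,1,1,1,2).

Now H_k = ker ∂_k / im ∂_{k+1}, so:

  H_0: rank C_0 − rank ∂_1 = 6 − 5 = 1, and the invariant factors of ∂_1 are all 1, so H_0 = Z.
  H_1: rank ker ∂_1 − rank ∂_2 = (15 − 5) − 10 = 0, and ∂_2 has invariant factor 2 > 1, so H_1 = Z/2Z.
  H_2: rank ker ∂_2 − rank ∂_3 = (10 − 10) − 0 = 0, and there is no ∂_3, so H_2 = 0.

H_0 = Z,  H_1 = Z/2Z,  H_2 = 0.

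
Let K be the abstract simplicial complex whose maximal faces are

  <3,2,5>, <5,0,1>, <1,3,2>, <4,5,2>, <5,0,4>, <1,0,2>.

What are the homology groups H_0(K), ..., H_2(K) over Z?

We work with the vertex ordering 0 < 1 < 2 < 3 < 4 < 5. The simplices of K, each written with vertices in increasing order, are:

  0-simplices (6): [0], [1], [2], [3], [4], [5]
  1-simplices (12): [0,1], [0,2], [0,4], [0,5], [1,2], [1,3], [1,5], [2,3], [2,4], [2,5], [3,5], [4,5]
  2-simplices (6): [0,1,2], [0,1,5], [0,4,5], [1,2,3], [2,3,5], [2,4,5]

giving chain groups C_0 ≅ Z^6, C_1 ≅ Z^12, C_2 ≅ Z^6.

Boundary ∂_1: C_1 → C_0 sends each edge [p,q] (with p < q) to q − p.
The resulting 6×12 matrix has rank 5, and its Smith normal form has invariant factors (1,1,1,1,1).

∂_2: C_2 → C_1 sends each 2-simplex [p,q,r] to [q,r] − [p,r] + [p,q]. For instance
  ∂[0,1,2] = [1,2] − [0,2] + [0,1],
  ∂[2,3,5] = [3,5] − [2,5] + [2,3].
As a 12×6 matrix over Z this has rank 6, with invariant factors (1,1,1,1,1,1).

Computing H_k = (kernel of ∂_k) / (image of ∂_{k+1}):

  H_0: rank C_0 − rank ∂_1 = 6 − 5 = 1, and the invariant factors of ∂_1 are all 1, so H_0 = Z.
  H_1: rank ker ∂_1 − rank ∂_2 = (12 − 5) − 6 = 1, and the invariant factors of ∂_2 are all 1, so H_1 = Z.
  H_2: rank ker ∂_2 − rank ∂_3 = (6 − 6) − 0 = 0, and there is no ∂_3, so H_2 = 0.

(K is a triangulation of the cylinder S^1 x I.)

H_0 ≅ Z,  H_1 ≅ Z,  H_2 = 0.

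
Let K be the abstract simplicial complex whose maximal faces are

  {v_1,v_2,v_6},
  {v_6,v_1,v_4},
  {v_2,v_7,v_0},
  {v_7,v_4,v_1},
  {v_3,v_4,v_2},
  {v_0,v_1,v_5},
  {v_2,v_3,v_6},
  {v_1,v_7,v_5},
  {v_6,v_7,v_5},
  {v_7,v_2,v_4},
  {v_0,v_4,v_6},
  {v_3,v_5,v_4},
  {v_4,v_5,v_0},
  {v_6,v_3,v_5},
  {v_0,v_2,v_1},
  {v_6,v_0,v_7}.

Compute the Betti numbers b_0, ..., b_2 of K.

b_0 = 1, b_1 = 2, b_2 = 1.

We work with the vertex ordering v_0 < v_1 < v_2 < v_3 < v_4 < v_5 < v_6 < v_7. The simplices of K, each written with vertices in increasing order, are:

  0-simplices (8): [v_0], [v_1], [v_2], [v_3], [v_4], [v_5], [v_6], [v_7]
  1-simplices (24): (24 of them)
  2-simplices (16): (16 of them)

so the chain groups are C_0 ≅ Z^8, C_1 ≅ Z^24, C_2 ≅ Z^16.

The boundary map ∂_1: C_1 → C_0 sends each edge [p,q] (with p < q) to q − p.
The 8×24 boundary matrix has rank 7 and Smith normal form diag(1,1,1,1,1,1,1).

Boundary ∂_2: C_2 → C_1 maps a triangle to the signed sum of its edges. For instance
  ∂[v_1,v_4,v_7] = [v_4,v_7] − [v_1,v_7] + [v_1,v_4],
  ∂[v_1,v_4,v_6] = [v_4,v_6] − [v_1,v_6] + [v_1,v_4].
This gives a 24×16 integer matrix of rank 15; reducing to Smith normal form yields diagonal entries (1,1,1,1,1,1,1,1,1,1,1,1,1,1,1).

Now H_k = ker ∂_k / im ∂_{k+1}, so:

  H_0: rank C_0 − rank ∂_1 = 8 − 7 = 1, and the invariant factors of ∂_1 are all 1, so H_0 ≅ Z.
  H_1: rank ker ∂_1 − rank ∂_2 = (24 − 7) − 15 = 2, and the invariant factors of ∂_2 are all 1, so H_1 ≅ Z^2.
  H_2: rank ker ∂_2 − rank ∂_3 = (16 − 15) − 0 = 1, and there is no ∂_3, so H_2 ≅ Z.

As a check, the Euler characteristic is 8 − 24 + 16 = 0, which agrees with 1 − 2 + 1 = 0.
(K is a triangulation of the torus T^2.)

Hence the Betti numbers are b_0 = 1, b_1 = 2, b_2 = 1.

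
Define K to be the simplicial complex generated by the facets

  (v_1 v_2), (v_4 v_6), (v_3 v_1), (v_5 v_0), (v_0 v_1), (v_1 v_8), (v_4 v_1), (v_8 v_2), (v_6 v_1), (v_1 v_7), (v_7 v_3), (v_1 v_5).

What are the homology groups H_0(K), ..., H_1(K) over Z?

H_0 ≅ Z,  H_1 ≅ Z^4.

Order the vertices as v_0 < v_1 < v_2 < v_3 < v_4 < v_5 < v_6 < v_7 < v_8. Listing each simplex with vertices in this order, K has dimension 1 with simplices:

  0-simplices (9): [v_0], [v_1], [v_2], [v_3], [v_4], [v_5], [v_6], [v_7], [v_8]
  1-simplices (12): [v_0,v_1], [v_0,v_5], [v_1,v_2], [v_1,v_3], [v_1,v_4], [v_1,v_5], [v_1,v_6], [v_1,v_7], [v_1,v_8], [v_2,v_8], [v_3,v_7], [v_4,v_6]

giving chain groups C_0 ≅ Z^9, C_1 ≅ Z^12.

Boundary ∂_1: C_1 → C_0 maps an edge to its endpoints' difference, ∂[p,q] = q − p. For instance
  ∂[v_1,v_8] = [v_8] − [v_1].
This gives a 9×12 integer matrix of rank 8; reducing to Smith normal form yields diagonal entries (1,1,1,1,1,1,1,1).

Reading off H_k = ker ∂_k / im ∂_{k+1}:

  H_0: rank C_0 − rank ∂_1 = 9 − 8 = 1, and the invariant factors of ∂_1 are all 1, so H_0 ≅ Z.
  H_1: rank ker ∂_1 − rank ∂_2 = (12 − 8) − 0 = 4, and there is no ∂_2, so H_1 ≅ Z^4.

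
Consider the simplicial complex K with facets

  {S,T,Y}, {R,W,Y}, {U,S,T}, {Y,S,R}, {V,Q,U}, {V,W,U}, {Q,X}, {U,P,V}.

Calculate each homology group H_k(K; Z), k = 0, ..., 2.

K has 10 vertices, 17 edges, 7 triangles.
rank ∂_0 = 0, rank ∂_1 = 9 ⇒ b_0 = 10 − 0 − 9 = 1; all invariant factors of ∂_1 are 1 so no torsion. So H_0 = Z.
rank ∂_1 = 9, rank ∂_2 = 7 ⇒ b_1 = 17 − 9 − 7 = 1; all invariant factors of ∂_2 are 1 so no torsion. So H_1 = Z.
rank ∂_2 = 7, rank ∂_3 = 0 ⇒ b_2 = 7 − 7 − 0 = 0. So H_2 = 0.

H_0 = Z,  H_1 = Z,  H_2 = 0.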